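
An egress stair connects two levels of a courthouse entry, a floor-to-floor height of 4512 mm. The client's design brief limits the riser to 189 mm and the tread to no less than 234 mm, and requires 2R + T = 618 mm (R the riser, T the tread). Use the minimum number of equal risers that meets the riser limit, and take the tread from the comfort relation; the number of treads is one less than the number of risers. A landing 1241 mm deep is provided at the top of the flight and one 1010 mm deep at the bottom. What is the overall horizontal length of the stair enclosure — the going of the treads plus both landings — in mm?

4512 / 189 = 23.873 → round up to 24 risers.
R = 4512 ÷ 24 = 188 mm.
From 2R + T = 618: T = 618 − 376 = 242 mm.
Treads = 24 − 1 = 23; going = 23 × 242 = 5566 mm.
Add landings: 5566 + 1241 + 1010 = 7817 mm.

7817 mm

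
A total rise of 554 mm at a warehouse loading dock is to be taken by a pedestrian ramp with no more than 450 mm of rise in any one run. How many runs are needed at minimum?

⌈554/450⌉ = 2 ramp runs.

2 runs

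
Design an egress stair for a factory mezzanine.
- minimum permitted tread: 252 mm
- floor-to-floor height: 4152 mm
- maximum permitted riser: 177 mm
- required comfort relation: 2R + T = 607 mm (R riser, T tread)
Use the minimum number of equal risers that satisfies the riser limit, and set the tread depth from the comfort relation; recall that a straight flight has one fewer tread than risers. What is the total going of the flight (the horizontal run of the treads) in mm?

4152 / 177 = 23.458 → round up to 24 risers.
R = 4152 ÷ 24 = 173 mm.
T = 607 − 2·173 = 261 mm, which satisfies the 252 mm minimum.
Treads = 24 − 1 = 23; going = 23 × 261 = 6003 mm.

6003 mm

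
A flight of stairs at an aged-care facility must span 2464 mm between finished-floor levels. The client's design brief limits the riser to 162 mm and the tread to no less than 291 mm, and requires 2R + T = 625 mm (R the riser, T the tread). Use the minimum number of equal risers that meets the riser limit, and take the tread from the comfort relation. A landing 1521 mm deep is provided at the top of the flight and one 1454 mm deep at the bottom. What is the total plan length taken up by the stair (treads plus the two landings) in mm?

2464 / 162 = 15.210 → round up to 16 risers.
Each riser is 2464/16 = 154 mm (≤ 162 mm).
T = 625 − 2·154 = 317 mm, which satisfies the 291 mm minimum.
Treads = 16 − 1 = 15; going = 15 × 317 = 4755 mm.
Enclosure = 4755 + 1521 + 1454 = 7730 mm.

7730 mm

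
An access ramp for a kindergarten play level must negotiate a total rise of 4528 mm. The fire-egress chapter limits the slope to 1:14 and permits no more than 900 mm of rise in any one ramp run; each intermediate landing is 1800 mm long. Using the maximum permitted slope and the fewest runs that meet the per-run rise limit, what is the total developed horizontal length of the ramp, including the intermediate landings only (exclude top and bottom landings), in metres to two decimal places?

At most 900 each: 4528/900 = 5.03, giving 6 ramp runs. That means 5 intermediate landings.
Ramp run (horizontal) at 1:14: 4528 × 14 = 63392 mm.
5 intermediate landings contribute 5 × 1800 = 9000 mm.
Total developed length = 63392 + 9000 = 72392 mm.
= 72.39 m.

72.39 m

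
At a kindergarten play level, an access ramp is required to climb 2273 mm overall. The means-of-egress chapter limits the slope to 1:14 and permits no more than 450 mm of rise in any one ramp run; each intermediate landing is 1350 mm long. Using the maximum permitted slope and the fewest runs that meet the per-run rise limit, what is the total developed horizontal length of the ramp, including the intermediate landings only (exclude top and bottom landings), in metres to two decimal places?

2273 / 450 = 5.051 → round up to 6 ramp runs. That means 5 intermediate landings.
Ramp run (horizontal) at 1:14: 2273 × 14 = 31822 mm.
Intermediate landings: 5 × 1350 = 6750 mm.
Total developed length = 31822 + 6750 = 38572 mm.
= 38.57 m.

38.57 m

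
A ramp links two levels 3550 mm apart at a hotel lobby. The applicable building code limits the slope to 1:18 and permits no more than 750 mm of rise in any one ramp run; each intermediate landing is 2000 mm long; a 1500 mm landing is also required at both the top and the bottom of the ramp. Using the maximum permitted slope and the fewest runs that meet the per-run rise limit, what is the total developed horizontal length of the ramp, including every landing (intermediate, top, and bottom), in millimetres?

74900 mm

At most 750 each: 3550/750 = 4.73, giving 5 ramp runs. That means 4 intermediate landings.
Horizontal run for 3550 mm of rise at 1:18 is 3550 × 18 = 63900 mm.
Intermediate landings: 4 × 2000 = 8000 mm.
Top and bottom landings: 2 × 1500 = 3000 mm.
Total = 63900 + 8000 + 3000 = 74900 mm.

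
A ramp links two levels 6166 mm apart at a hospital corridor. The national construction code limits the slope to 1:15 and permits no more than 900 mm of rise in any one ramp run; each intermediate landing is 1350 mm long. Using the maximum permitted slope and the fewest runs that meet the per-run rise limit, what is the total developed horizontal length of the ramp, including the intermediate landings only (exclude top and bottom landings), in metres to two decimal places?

At most 900 each: 6166/900 = 6.85, giving 7 ramp runs. That means 6 intermediate landings.
Ramp run (horizontal) at 1:15: 6166 × 15 = 92490 mm.
Intermediate landings: 6 × 1350 = 8100 mm.
Developed length = 92490 + 8100 = 100590 mm.
= 100.59 m.

100.59 m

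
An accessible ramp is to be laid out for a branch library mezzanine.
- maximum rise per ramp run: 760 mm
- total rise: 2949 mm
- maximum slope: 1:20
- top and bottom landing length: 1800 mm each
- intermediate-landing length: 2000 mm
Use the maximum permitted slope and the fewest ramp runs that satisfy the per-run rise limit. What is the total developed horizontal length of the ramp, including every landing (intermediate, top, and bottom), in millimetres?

⌈2949/760⌉ = 4 ramp runs. That means 3 intermediate landings.
Ramp run (horizontal) at 1:20: 2949 × 20 = 58980 mm.
Intermediate landings: 3 × 2000 = 6000 mm.
Top and bottom landings: 2 × 1800 = 3600 mm.
Total = 58980 + 6000 + 3600 = 68580 mm.

68580 mm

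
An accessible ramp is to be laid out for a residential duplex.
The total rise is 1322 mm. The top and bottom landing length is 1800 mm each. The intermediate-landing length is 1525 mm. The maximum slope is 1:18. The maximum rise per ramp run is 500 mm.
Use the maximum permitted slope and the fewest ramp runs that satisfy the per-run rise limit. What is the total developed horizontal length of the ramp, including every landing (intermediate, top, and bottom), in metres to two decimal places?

30.45 m

1322 / 500 = 2.64, so 3 ramp runs are needed. That means 2 intermediate landings.
Horizontal run for 1322 mm of rise at 1:18 is 1322 × 18 = 23796 mm.
2 intermediate landings contribute 2 × 1525 = 3050 mm.
Top and bottom landings: 2 × 1800 = 3600 mm.
Total = 23796 + 3050 + 3600 = 30446 mm.
= 30.45 m.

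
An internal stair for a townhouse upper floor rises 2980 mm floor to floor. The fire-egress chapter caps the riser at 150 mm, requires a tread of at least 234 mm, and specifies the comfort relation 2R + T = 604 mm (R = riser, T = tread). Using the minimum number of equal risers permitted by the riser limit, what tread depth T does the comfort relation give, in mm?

306 mm

2980 / 150 = 19.867 → round up to 20 risers.
Riser R = 2980 / 20 = 149 mm, within the 150 mm limit.
Tread T = 604 − 2 × 149 = 306 mm (≥ 234 mm).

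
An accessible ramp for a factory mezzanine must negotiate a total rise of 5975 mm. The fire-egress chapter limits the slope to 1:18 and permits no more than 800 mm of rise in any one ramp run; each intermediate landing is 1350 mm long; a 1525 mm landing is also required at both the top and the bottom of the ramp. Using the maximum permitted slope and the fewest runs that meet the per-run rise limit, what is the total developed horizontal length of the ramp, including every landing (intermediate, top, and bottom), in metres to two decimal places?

120.05 m

5975 / 800 = 7.469 → round up to 8 ramp runs. That means 7 intermediate landings.
Horizontal run for 5975 mm of rise at 1:18 is 5975 × 18 = 107550 mm.
Intermediate landings: 7 × 1350 = 9450 mm.
Top and bottom landings: 2 × 1525 = 3050 mm.
Total = 107550 + 9450 + 3050 = 120050 mm.
= 120.05 m.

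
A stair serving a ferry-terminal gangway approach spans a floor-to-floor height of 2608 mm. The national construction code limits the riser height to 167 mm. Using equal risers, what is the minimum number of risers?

16 risers

⌈2608/167⌉ = 16 risers.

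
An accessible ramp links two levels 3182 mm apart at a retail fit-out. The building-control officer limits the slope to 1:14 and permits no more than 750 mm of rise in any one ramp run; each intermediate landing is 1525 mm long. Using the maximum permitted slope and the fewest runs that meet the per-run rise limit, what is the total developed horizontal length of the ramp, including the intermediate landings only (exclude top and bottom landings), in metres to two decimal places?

At most 750 each: 3182/750 = 4.24, giving 5 ramp runs. That means 4 intermediate landings.
Ramp run (horizontal) at 1:14: 3182 × 14 = 44548 mm.
Intermediate landings: 4 × 1525 = 6100 mm.
Total developed length = 44548 + 6100 = 50648 mm.
= 50.65 m.

50.65 m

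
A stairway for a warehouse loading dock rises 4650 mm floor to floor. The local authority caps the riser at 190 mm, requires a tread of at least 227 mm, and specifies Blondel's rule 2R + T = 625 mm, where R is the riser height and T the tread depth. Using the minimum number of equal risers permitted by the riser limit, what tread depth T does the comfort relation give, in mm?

4650 / 190 = 24.474 → round up to 25 risers.
Each riser is 4650/25 = 186 mm (≤ 190 mm).
T = 625 − 2·186 = 253 mm, which satisfies the 227 mm minimum.

253 mm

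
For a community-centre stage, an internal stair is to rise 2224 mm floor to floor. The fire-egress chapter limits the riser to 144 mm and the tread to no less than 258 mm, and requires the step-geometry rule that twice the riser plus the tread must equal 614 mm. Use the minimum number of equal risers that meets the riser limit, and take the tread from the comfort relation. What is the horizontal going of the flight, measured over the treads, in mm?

5040 mm

2224 / 144 = 15.444 → round up to 16 risers.
Each riser is 2224/16 = 139 mm (≤ 144 mm).
T = 614 − 2·139 = 336 mm, which satisfies the 258 mm minimum.
Treads = 16 − 1 = 15; going = 15 × 336 = 5040 mm.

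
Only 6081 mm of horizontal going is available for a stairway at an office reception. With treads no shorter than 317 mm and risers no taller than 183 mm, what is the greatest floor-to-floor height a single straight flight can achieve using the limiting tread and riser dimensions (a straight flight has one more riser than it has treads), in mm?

3660 mm

Treads that fit: ⌊6081 / 317⌋ = 19.
Risers = treads + 1 = 20.
Maximum height = 20 × 183 = 3660 mm.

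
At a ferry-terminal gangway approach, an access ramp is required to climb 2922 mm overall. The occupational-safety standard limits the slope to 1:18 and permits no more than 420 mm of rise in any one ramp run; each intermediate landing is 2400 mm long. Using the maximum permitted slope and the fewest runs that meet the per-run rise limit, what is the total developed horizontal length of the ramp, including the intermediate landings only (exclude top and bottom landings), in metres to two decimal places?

2922 / 420 = 6.96, so 7 ramp runs are needed. That means 6 intermediate landings.
Ramp run (horizontal) at 1:18: 2922 × 18 = 52596 mm.
6 intermediate landings contribute 6 × 2400 = 14400 mm.
Total developed length = 52596 + 14400 = 66996 mm.
= 67.00 m.

67.00 m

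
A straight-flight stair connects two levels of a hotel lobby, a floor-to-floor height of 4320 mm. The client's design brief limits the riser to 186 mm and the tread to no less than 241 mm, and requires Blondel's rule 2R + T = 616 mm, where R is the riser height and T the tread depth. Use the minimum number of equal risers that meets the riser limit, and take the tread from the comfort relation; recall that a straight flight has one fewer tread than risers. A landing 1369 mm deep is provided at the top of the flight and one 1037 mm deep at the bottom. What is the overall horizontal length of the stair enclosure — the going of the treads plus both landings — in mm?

4320 / 186 = 23.226 → round up to 24 risers.
Each riser is 4320/24 = 180 mm (≤ 186 mm).
From 2R + T = 616: T = 616 − 360 = 256 mm.
Treads = 24 − 1 = 23; going = 23 × 256 = 5888 mm.
Add landings: 5888 + 1369 + 1037 = 8294 mm.

8294 mm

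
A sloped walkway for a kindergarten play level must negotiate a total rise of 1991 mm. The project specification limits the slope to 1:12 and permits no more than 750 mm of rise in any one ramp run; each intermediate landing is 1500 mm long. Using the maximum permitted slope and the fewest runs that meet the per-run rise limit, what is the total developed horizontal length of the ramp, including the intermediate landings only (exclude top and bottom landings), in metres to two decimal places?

⌈1991/750⌉ = 3 ramp runs. That means 2 intermediate landings.
Horizontal run for 1991 mm of rise at 1:12 is 1991 × 12 = 23892 mm.
2 intermediate landings contribute 2 × 1500 = 3000 mm.
Developed length = 23892 + 3000 = 26892 mm.
= 26.89 m.

26.89 m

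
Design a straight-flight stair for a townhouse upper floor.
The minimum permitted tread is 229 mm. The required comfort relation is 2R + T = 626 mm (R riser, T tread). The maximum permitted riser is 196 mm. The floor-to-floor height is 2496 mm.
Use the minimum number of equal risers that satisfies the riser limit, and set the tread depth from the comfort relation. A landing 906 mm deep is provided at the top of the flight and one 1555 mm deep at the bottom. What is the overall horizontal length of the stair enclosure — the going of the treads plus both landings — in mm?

⌈2496/196⌉ = 13 risers.
Each riser is 2496/13 = 192 mm (≤ 196 mm).
Tread T = 626 − 2 × 192 = 242 mm (≥ 229 mm).
13 risers give 12 treads; going = 12 × 242 = 2904 mm.
Add landings: 2904 + 906 + 1555 = 5365 mm.

5365 mm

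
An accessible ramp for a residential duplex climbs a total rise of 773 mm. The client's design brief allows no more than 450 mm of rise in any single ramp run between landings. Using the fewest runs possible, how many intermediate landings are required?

⌈773/450⌉ = 2 ramp runs.
2 runs are separated by 1 intermediate landings.

1 intermediate landings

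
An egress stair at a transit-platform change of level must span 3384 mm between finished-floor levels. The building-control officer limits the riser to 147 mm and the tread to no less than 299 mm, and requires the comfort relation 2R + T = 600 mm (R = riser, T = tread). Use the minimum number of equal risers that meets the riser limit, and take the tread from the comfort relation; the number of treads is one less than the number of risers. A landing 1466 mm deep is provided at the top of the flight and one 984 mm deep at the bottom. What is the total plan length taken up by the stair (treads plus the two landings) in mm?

3384 / 147 = 23.020 → round up to 24 risers.
Each riser is 3384/24 = 141 mm (≤ 147 mm).
Tread T = 600 − 2 × 141 = 318 mm (≥ 299 mm).
24 risers give 23 treads; going = 23 × 318 = 7314 mm.
Enclosure = 7314 + 1466 + 984 = 9764 mm.

9764 mm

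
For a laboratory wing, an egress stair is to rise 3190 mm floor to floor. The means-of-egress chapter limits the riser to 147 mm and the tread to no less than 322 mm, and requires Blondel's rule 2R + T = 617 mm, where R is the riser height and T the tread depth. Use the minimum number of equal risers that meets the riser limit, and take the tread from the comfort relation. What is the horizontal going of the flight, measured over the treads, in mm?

At most 147 each: 3190/147 = 21.70, giving 22 risers.
Riser R = 3190 / 22 = 145 mm, within the 147 mm limit.
T = 617 − 2·145 = 327 mm, which satisfies the 322 mm minimum.
22 risers give 21 treads; going = 21 × 327 = 6867 mm.

6867 mm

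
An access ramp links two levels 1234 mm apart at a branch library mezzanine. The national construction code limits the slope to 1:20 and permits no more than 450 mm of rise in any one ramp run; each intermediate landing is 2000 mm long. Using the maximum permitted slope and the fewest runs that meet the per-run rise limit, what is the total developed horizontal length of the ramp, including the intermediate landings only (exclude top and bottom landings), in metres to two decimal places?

1234 / 450 = 2.74, so 3 ramp runs are needed. That means 2 intermediate landings.
Horizontal run for 1234 mm of rise at 1:20 is 1234 × 20 = 24680 mm.
2 intermediate landings contribute 2 × 2000 = 4000 mm.
Developed length = 24680 + 4000 = 28680 mm.
= 28.68 m.

28.68 m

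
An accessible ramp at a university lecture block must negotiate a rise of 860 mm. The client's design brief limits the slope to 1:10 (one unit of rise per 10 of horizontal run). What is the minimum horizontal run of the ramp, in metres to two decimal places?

Run = rise × 10 = 860 × 10 = 8600 mm.
8600 mm = 8.60 m.

8.60 m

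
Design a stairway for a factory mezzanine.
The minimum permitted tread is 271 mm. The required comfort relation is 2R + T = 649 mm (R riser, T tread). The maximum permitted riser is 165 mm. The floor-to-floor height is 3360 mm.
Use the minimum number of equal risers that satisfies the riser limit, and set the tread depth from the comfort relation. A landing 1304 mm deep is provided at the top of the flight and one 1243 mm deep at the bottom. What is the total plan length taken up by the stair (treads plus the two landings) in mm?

3360 / 165 = 20.36, so 21 risers are needed.
R = 3360 ÷ 21 = 160 mm.
From 2R + T = 649: T = 649 − 320 = 329 mm.
Going = (21 − 1) × 329 = 6580 mm.
Enclosure = 6580 + 1304 + 1243 = 9127 mm.

9127 mm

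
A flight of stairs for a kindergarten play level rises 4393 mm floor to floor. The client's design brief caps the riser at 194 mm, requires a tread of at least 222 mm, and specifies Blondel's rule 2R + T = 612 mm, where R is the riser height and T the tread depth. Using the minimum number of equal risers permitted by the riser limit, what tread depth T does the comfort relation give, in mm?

230 mm

⌈4393/194⌉ = 23 risers.
Riser R = 4393 / 23 = 191 mm, within the 194 mm limit.
From 2R + T = 612: T = 612 − 382 = 230 mm.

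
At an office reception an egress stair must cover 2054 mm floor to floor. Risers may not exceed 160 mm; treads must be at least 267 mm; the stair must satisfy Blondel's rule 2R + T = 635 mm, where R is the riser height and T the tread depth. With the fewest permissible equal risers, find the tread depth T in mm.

At most 160 each: 2054/160 = 12.84, giving 13 risers.
Each riser is 2054/13 = 158 mm (≤ 160 mm).
T = 635 − 2·158 = 319 mm, which satisfies the 267 mm minimum.

319 mm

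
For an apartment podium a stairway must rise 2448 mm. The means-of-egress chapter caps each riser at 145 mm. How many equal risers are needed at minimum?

17 risers

2448 / 145 = 16.883 → round up to 17 risers.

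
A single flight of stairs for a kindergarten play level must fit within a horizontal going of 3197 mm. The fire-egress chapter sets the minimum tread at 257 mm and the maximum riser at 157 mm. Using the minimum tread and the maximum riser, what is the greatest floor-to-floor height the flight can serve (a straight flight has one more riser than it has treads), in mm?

3197 / 257 = 12.44, so 12 treads fit.
Risers = treads + 1 = 13.
Maximum height = 13 × 157 = 2041 mm.

2041 mm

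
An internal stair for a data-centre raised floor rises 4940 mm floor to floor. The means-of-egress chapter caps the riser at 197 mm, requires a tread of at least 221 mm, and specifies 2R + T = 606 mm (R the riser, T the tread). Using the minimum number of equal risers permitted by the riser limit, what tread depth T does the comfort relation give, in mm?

4940 / 197 = 25.076 → round up to 26 risers.
Riser R = 4940 / 26 = 190 mm, within the 197 mm limit.
From 2R + T = 606: T = 606 − 380 = 226 mm.

226 mm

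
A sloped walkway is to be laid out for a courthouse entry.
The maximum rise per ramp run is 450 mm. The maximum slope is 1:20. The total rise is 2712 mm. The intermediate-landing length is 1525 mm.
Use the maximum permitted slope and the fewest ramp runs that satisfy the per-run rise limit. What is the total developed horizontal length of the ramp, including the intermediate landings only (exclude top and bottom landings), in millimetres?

2712 / 450 = 6.03, so 7 ramp runs are needed. That means 6 intermediate landings.
Horizontal run for 2712 mm of rise at 1:20 is 2712 × 20 = 54240 mm.
6 intermediate landings contribute 6 × 1525 = 9150 mm.
Total developed length = 54240 + 9150 = 63390 mm.

63390 mm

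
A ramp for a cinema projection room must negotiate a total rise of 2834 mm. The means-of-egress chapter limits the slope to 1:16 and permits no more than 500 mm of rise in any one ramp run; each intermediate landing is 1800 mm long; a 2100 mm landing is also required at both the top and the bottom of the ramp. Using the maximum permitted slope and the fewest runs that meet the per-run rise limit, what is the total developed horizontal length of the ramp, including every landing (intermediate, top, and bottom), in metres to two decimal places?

2834 / 500 = 5.67, so 6 ramp runs are needed. That means 5 intermediate landings.
Ramp run (horizontal) at 1:16: 2834 × 16 = 45344 mm.
Intermediate landings: 5 × 1800 = 9000 mm.
Top and bottom landings: 2 × 2100 = 4200 mm.
Total = 45344 + 9000 + 4200 = 58544 mm.
= 58.54 m.

58.54 m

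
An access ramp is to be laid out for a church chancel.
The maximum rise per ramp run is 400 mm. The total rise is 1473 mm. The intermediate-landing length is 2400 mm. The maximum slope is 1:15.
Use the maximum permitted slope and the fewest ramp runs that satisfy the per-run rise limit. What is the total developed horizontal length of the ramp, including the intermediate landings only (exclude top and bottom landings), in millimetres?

29295 mm

At most 400 each: 1473/400 = 3.68, giving 4 ramp runs. That means 3 intermediate landings.
Ramp run (horizontal) at 1:15: 1473 × 15 = 22095 mm.
Intermediate landings: 3 × 2400 = 7200 mm.
Total developed length = 22095 + 7200 = 29295 mm.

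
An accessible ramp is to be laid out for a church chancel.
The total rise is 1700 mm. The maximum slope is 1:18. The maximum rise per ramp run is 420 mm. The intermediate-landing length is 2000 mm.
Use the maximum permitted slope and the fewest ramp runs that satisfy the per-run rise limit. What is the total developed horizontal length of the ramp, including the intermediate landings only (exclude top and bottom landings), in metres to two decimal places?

38.60 m

1700 / 420 = 4.05, so 5 ramp runs are needed. That means 4 intermediate landings.
Horizontal run for 1700 mm of rise at 1:18 is 1700 × 18 = 30600 mm.
Intermediate landings: 4 × 2000 = 8000 mm.
Developed length = 30600 + 8000 = 38600 mm.
= 38.60 m.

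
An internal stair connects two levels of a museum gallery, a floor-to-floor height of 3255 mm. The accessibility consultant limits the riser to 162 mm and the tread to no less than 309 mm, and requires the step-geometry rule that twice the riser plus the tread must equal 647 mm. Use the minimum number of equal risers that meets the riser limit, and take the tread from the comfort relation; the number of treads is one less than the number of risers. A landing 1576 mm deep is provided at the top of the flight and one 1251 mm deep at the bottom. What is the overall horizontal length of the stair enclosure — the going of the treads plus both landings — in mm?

9567 mm

3255 / 162 = 20.09, so 21 risers are needed.
Riser R = 3255 / 21 = 155 mm, within the 162 mm limit.
From 2R + T = 647: T = 647 − 310 = 337 mm.
Going = (21 − 1) × 337 = 6740 mm.
Add landings: 6740 + 1576 + 1251 = 9567 mm.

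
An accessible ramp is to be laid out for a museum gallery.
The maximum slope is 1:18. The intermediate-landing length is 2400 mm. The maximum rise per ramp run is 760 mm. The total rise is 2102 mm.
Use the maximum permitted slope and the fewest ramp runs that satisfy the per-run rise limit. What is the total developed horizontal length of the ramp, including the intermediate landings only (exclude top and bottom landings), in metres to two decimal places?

42.64 m

At most 760 each: 2102/760 = 2.77, giving 3 ramp runs. That means 2 intermediate landings.
Horizontal run for 2102 mm of rise at 1:18 is 2102 × 18 = 37836 mm.
Intermediate landings: 2 × 2400 = 4800 mm.
Total developed length = 37836 + 4800 = 42636 mm.
= 42.64 m.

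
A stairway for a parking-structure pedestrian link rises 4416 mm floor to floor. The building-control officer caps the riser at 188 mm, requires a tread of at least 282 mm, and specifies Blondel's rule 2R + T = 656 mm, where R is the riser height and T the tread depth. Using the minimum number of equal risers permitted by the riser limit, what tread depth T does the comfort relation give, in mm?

288 mm

At most 188 each: 4416/188 = 23.49, giving 24 risers.
R = 4416 ÷ 24 = 184 mm.
From 2R + T = 656: T = 656 − 368 = 288 mm.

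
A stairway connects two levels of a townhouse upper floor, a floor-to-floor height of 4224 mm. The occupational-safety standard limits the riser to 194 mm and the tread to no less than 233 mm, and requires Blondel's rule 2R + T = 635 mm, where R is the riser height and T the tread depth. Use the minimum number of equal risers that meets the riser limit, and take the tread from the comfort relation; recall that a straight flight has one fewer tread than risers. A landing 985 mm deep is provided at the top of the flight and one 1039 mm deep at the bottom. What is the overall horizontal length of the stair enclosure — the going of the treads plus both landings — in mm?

7295 mm

At most 194 each: 4224/194 = 21.77, giving 22 risers.
Each riser is 4224/22 = 192 mm (≤ 194 mm).
From 2R + T = 635: T = 635 − 384 = 251 mm.
Treads = 22 − 1 = 21; going = 21 × 251 = 5271 mm.
Add landings: 5271 + 985 + 1039 = 7295 mm.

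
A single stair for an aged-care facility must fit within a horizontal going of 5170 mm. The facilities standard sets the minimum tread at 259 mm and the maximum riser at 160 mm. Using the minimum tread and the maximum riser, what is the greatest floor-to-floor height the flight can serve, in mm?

3200 mm

5170 / 259 = 19.96, so 19 treads fit.
Risers = treads + 1 = 20.
Maximum height = 20 × 160 = 3200 mm.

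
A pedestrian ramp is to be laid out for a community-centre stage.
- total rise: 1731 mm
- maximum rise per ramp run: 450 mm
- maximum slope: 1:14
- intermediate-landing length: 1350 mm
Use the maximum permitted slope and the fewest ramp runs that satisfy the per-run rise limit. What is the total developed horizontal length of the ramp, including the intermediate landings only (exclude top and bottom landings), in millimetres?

⌈1731/450⌉ = 4 ramp runs. That means 3 intermediate landings.
Ramp run (horizontal) at 1:14: 1731 × 14 = 24234 mm.
3 intermediate landings contribute 3 × 1350 = 4050 mm.
Total developed length = 24234 + 4050 = 28284 mm.

28284 mm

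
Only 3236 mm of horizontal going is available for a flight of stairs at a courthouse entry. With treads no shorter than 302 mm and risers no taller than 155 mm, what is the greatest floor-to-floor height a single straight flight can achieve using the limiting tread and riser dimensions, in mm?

1705 mm

3236 / 302 = 10.72, so 10 treads fit.
Risers = treads + 1 = 11.
Maximum height = 11 × 155 = 1705 mm.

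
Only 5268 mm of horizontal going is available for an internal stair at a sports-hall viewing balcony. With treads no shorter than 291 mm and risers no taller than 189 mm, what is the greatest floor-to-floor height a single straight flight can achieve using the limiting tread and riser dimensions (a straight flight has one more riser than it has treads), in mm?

3591 mm

Treads that fit: ⌊5268 / 291⌋ = 18.
Risers = treads + 1 = 19.
Maximum height = 19 × 189 = 3591 mm.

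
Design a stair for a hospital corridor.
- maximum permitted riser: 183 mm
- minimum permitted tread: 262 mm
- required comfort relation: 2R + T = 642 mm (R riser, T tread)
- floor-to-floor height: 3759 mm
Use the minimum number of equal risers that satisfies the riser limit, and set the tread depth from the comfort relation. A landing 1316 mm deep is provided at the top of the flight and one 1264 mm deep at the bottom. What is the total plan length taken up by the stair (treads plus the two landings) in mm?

3759 / 183 = 20.54, so 21 risers are needed.
Each riser is 3759/21 = 179 mm (≤ 183 mm).
T = 642 − 2·179 = 284 mm, which satisfies the 262 mm minimum.
21 risers give 20 treads; going = 20 × 284 = 5680 mm.
Enclosure = 5680 + 1316 + 1264 = 8260 mm.

8260 mm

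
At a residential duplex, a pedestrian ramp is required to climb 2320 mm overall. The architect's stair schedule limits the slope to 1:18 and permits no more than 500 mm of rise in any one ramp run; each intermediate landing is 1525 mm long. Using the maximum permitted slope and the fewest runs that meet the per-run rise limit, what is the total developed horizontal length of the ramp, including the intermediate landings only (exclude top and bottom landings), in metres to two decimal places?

47.86 m

2320 / 500 = 4.640 → round up to 5 ramp runs. That means 4 intermediate landings.
Ramp run (horizontal) at 1:18: 2320 × 18 = 41760 mm.
Intermediate landings: 4 × 1525 = 6100 mm.
Total developed length = 41760 + 6100 = 47860 mm.
= 47.86 m.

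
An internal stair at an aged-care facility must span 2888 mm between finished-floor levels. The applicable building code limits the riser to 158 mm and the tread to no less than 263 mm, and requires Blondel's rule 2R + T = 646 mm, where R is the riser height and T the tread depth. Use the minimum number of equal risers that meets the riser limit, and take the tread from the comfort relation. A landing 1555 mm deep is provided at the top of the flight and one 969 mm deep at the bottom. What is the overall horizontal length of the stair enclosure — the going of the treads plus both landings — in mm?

2888 / 158 = 18.28, so 19 risers are needed.
Riser R = 2888 / 19 = 152 mm, within the 158 mm limit.
Tread T = 646 − 2 × 152 = 342 mm (≥ 263 mm).
Treads = 19 − 1 = 18; going = 18 × 342 = 6156 mm.
Add landings: 6156 + 1555 + 969 = 8680 mm.

8680 mm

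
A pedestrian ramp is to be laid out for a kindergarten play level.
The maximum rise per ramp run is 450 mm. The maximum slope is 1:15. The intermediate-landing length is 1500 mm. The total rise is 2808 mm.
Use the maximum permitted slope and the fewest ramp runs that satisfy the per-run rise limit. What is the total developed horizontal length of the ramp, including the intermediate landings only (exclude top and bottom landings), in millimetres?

At most 450 each: 2808/450 = 6.24, giving 7 ramp runs. That means 6 intermediate landings.
Ramp run (horizontal) at 1:15: 2808 × 15 = 42120 mm.
6 intermediate landings contribute 6 × 1500 = 9000 mm.
Developed length = 42120 + 9000 = 51120 mm.

51120 mm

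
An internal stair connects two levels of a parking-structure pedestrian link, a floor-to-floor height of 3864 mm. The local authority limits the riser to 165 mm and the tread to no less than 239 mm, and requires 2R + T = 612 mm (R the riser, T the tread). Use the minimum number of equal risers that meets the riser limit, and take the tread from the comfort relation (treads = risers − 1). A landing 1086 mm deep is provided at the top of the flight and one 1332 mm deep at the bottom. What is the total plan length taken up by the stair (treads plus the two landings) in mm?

9088 mm

⌈3864/165⌉ = 24 risers.
Riser R = 3864 / 24 = 161 mm, within the 165 mm limit.
From 2R + T = 612: T = 612 − 322 = 290 mm.
24 risers give 23 treads; going = 23 × 290 = 6670 mm.
Add landings: 6670 + 1086 + 1332 = 9088 mm.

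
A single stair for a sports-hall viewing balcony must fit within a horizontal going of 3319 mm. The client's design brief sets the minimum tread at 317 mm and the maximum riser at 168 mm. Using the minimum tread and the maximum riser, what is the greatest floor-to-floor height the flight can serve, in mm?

1848 mm

Treads that fit: ⌊3319 / 317⌋ = 10.
Risers = treads + 1 = 11.
Maximum height = 11 × 168 = 1848 mm.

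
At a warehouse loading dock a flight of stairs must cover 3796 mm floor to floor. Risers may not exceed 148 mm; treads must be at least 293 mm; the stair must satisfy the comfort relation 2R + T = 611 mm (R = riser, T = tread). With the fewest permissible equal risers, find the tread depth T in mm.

⌈3796/148⌉ = 26 risers.
R = 3796 ÷ 26 = 146 mm.
Tread T = 611 − 2 × 146 = 319 mm (≥ 293 mm).

319 mm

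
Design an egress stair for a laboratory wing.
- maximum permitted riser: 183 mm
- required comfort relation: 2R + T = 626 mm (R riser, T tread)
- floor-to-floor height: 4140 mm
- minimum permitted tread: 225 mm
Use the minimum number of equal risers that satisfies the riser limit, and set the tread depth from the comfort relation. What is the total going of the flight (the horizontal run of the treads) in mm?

4140 / 183 = 22.62, so 23 risers are needed.
Riser R = 4140 / 23 = 180 mm, within the 183 mm limit.
Tread T = 626 − 2 × 180 = 266 mm (≥ 225 mm).
23 risers give 22 treads; going = 22 × 266 = 5852 mm.

5852 mm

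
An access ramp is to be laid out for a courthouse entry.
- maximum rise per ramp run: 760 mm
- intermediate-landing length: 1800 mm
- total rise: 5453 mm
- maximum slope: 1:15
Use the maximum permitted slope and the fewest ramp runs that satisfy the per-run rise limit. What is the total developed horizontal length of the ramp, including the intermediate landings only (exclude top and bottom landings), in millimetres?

⌈5453/760⌉ = 8 ramp runs. That means 7 intermediate landings.
Horizontal run for 5453 mm of rise at 1:15 is 5453 × 15 = 81795 mm.
7 intermediate landings contribute 7 × 1800 = 12600 mm.
Total developed length = 81795 + 12600 = 94395 mm.

94395 mm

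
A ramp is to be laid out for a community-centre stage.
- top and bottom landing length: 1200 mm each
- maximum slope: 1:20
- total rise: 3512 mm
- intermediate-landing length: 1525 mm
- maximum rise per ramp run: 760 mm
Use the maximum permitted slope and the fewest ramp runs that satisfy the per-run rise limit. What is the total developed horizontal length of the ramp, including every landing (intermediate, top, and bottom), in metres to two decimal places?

78.74 m

⌈3512/760⌉ = 5 ramp runs. That means 4 intermediate landings.
Horizontal run for 3512 mm of rise at 1:20 is 3512 × 20 = 70240 mm.
4 intermediate landings contribute 4 × 1525 = 6100 mm.
Top and bottom landings: 2 × 1200 = 2400 mm.
Total = 70240 + 6100 + 2400 = 78740 mm.
= 78.74 m.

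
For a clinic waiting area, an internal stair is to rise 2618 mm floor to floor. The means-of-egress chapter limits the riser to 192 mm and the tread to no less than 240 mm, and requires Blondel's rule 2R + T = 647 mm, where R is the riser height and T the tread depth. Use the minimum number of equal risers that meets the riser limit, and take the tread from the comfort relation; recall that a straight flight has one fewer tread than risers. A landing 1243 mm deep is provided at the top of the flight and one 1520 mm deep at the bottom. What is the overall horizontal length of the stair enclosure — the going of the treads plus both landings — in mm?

⌈2618/192⌉ = 14 risers.
Each riser is 2618/14 = 187 mm (≤ 192 mm).
Tread T = 647 − 2 × 187 = 273 mm (≥ 240 mm).
Treads = 14 − 1 = 13; going = 13 × 273 = 3549 mm.
Add landings: 3549 + 1243 + 1520 = 6312 mm.

6312 mm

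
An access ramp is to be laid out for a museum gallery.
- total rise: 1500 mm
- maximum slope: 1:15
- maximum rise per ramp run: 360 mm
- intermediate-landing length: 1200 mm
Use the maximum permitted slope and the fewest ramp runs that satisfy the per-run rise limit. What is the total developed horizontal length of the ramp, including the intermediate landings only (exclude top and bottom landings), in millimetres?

27300 mm

1500 / 360 = 4.17, so 5 ramp runs are needed. That means 4 intermediate landings.
Horizontal run for 1500 mm of rise at 1:15 is 1500 × 15 = 22500 mm.
4 intermediate landings contribute 4 × 1200 = 4800 mm.
Developed length = 22500 + 4800 = 27300 mm.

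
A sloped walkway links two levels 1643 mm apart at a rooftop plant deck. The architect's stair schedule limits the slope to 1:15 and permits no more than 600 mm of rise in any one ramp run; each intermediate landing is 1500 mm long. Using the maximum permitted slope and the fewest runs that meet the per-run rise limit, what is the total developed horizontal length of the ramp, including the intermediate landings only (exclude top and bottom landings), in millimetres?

27645 mm

⌈1643/600⌉ = 3 ramp runs. That means 2 intermediate landings.
Ramp run (horizontal) at 1:15: 1643 × 15 = 24645 mm.
Intermediate landings: 2 × 1500 = 3000 mm.
Total developed length = 24645 + 3000 = 27645 mm.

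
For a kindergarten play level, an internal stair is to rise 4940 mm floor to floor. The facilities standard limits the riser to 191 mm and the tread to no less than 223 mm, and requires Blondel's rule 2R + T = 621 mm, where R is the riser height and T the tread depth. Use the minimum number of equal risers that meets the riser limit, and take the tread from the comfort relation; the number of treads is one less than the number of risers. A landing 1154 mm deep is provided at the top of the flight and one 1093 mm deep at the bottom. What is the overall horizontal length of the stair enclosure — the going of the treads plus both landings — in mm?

8272 mm

4940 / 191 = 25.86, so 26 risers are needed.
R = 4940 ÷ 26 = 190 mm.
T = 621 − 2·190 = 241 mm, which satisfies the 223 mm minimum.
26 risers give 25 treads; going = 25 × 241 = 6025 mm.
Add landings: 6025 + 1154 + 1093 = 8272 mm.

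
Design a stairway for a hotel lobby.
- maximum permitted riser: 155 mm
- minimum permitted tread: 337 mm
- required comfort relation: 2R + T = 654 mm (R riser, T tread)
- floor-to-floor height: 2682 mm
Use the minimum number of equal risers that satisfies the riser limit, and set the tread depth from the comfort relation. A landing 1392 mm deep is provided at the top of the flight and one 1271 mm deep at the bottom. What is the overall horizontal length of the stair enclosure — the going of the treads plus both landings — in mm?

⌈2682/155⌉ = 18 risers.
Riser R = 2682 / 18 = 149 mm, within the 155 mm limit.
Tread T = 654 − 2 × 149 = 356 mm (≥ 337 mm).
18 risers give 17 treads; going = 17 × 356 = 6052 mm.
Add landings: 6052 + 1392 + 1271 = 8715 mm.

8715 mm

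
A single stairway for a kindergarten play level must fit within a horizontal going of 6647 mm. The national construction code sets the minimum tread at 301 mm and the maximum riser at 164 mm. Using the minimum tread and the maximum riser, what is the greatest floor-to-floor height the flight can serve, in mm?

6647 / 301 = 22.08, so 22 treads fit.
Risers = treads + 1 = 23.
Maximum height = 23 × 164 = 3772 mm.

3772 mm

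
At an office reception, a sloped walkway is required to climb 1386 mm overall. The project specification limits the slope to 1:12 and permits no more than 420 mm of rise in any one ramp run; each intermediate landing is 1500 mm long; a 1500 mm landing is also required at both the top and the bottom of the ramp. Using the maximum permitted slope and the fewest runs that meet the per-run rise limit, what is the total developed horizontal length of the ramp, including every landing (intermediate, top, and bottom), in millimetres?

⌈1386/420⌉ = 4 ramp runs. That means 3 intermediate landings.
Ramp run (horizontal) at 1:12: 1386 × 12 = 16632 mm.
Intermediate landings: 3 × 1500 = 4500 mm.
Top and bottom landings: 2 × 1500 = 3000 mm.
Total = 16632 + 4500 + 3000 = 24132 mm.

24132 mm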